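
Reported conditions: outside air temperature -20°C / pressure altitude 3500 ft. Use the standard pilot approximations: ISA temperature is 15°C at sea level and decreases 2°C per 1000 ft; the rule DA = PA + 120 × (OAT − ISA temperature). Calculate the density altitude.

140 ft

ISA temperature at 3500 ft = 15 − 2 × (3500/1000) = 8°C.
ISA deviation = -20 − 8 = -28°C.
Density altitude = 3500 + 120 × (-28) = 3500 + (-3360) = 140 ft.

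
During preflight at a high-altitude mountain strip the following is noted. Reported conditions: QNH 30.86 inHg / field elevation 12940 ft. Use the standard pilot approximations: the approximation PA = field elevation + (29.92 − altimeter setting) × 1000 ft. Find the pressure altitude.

Pressure correction = (29.92 − 30.86) × 1000 = -940 ft.
Pressure altitude = 12940 + (-940) = 12000 ft.

12000 ft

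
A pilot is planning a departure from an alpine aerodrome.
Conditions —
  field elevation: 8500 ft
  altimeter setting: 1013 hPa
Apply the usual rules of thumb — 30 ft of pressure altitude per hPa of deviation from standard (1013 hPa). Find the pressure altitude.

Pressure correction = (1013 − 1013) × 30 = 0 ft.
Pressure altitude = 8500 + (0) = 8500 ft.

8500 ft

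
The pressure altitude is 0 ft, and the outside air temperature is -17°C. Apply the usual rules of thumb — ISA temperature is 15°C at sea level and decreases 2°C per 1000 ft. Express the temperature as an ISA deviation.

ISA-32°C

ISA temperature at 0 ft = 15 − 2 × (0/1000) = 15°C.
Deviation = OAT − ISA = -17 − 15 = -32°C.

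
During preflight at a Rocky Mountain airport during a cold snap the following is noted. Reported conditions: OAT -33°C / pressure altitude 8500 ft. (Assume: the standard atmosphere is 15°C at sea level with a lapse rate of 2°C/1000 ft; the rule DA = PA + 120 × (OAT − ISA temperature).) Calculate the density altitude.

ISA temperature at 8500 ft = 15 − 2 × (8500/1000) = -2°C.
ISA deviation = -33 − (-2) = -31°C.
Density altitude = 8500 + 120 × (-31) = 8500 + (-3720) = 4780 ft.

4780 ft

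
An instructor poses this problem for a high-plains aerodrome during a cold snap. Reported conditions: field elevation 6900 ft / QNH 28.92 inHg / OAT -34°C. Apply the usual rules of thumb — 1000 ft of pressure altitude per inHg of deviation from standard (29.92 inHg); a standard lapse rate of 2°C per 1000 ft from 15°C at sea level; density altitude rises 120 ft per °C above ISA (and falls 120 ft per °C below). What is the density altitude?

Pressure altitude = 6900 + (29.92 − 28.92) × 1000 = 6900 + (+1000) = 7900 ft.
ISA temperature at 7900 ft = 15 − 2 × (7900/1000) = -0.8°C.
ISA deviation = -34 − (-0.8) = -33.2°C.
Density altitude = 7900 + 120 × (-33.2) = 3916 ft.

3916 ft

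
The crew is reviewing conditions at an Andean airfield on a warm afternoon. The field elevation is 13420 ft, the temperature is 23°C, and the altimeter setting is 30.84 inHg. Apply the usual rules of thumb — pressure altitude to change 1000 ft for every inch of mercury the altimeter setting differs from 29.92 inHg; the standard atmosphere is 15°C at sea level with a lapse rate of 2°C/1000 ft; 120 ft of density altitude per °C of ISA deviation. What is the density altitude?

16460 ft

Pressure altitude = 13420 + (29.92 − 30.84) × 1000 = 13420 + (-920) = 12500 ft.
ISA temperature at 12500 ft = 15 − 2 × (12500/1000) = -10°C.
ISA deviation = 23 − (-10) = +33°C.
Density altitude = 12500 + 120 × (33) = 16460 ft.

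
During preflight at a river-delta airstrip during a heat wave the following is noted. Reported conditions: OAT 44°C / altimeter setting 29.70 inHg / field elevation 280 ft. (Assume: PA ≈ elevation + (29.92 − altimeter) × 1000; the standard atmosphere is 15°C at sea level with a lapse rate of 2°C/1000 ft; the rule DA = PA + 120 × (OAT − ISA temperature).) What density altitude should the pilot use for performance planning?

4100 ft

Pressure altitude = 280 + (29.92 − 29.70) × 1000 = 280 + (+220) = 500 ft.
ISA temperature at 500 ft = 15 − 2 × (500/1000) = 14°C.
ISA deviation = 44 − 14 = +30°C.
Density altitude = 500 + 120 × (30) = 4100 ft.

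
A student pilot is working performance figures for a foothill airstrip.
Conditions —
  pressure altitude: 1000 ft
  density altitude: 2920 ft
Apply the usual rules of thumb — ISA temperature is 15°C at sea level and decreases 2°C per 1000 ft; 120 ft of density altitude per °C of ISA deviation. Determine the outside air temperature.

29°C

Density altitude − pressure altitude = 2920 − 1000 = +1920 ft.
At 120 ft/°C that is an ISA deviation of 1920/120 = +16°C.
ISA temperature at 1000 ft = 15 − 2 × (1000/1000) = 13°C.
OAT = ISA + deviation = 13 + (+16) = 29°C.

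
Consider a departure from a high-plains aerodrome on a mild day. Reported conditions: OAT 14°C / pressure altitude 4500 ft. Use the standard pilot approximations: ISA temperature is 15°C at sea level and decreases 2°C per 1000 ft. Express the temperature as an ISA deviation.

ISA temperature at 4500 ft = 15 − 2 × (4500/1000) = 6°C.
Deviation = OAT − ISA = 14 − 6 = +8°C.

ISA+8°C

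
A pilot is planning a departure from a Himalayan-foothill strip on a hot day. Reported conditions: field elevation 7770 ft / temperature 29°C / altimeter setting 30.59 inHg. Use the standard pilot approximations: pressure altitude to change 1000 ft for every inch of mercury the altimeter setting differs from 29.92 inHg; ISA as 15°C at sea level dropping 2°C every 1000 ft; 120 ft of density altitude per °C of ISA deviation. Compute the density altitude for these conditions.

10484 ft

Pressure altitude = 7770 + (29.92 − 30.59) × 1000 = 7770 + (-670) = 7100 ft.
ISA temperature at 7100 ft = 15 − 2 × (7100/1000) = 0.8°C.
ISA deviation = 29 − 0.8 = +28.2°C.
Density altitude = 7100 + 120 × (28.2) = 10484 ft.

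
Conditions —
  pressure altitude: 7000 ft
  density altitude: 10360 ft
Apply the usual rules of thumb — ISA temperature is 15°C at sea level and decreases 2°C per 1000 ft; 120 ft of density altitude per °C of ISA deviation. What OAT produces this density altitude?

Density altitude − pressure altitude = 10360 − 7000 = +3360 ft.
At 120 ft/°C that is an ISA deviation of 3360/120 = +28°C.
ISA temperature at 7000 ft = 15 − 2 × (7000/1000) = 1°C.
OAT = ISA + deviation = 1 + (+28) = 29°C.

29°C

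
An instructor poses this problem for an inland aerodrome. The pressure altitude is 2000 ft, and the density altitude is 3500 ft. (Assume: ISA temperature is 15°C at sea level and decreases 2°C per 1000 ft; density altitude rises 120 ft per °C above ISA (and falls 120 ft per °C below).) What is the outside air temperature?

23.5°C

Density altitude − pressure altitude = 3500 − 2000 = +1500 ft.
At 120 ft/°C that is an ISA deviation of 1500/120 = +12.5°C.
ISA temperature at 2000 ft = 15 − 2 × (2000/1000) = 11°C.
OAT = ISA + deviation = 11 + (+12.5) = 23.5°C.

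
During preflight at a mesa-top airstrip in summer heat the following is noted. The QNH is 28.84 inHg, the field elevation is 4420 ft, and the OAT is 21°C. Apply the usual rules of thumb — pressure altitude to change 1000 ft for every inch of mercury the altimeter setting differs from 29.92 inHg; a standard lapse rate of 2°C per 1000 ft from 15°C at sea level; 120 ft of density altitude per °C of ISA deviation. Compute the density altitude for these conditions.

7540 ft

Pressure altitude = 4420 + (29.92 − 28.84) × 1000 = 4420 + (+1080) = 5500 ft.
ISA temperature at 5500 ft = 15 − 2 × (5500/1000) = 4°C.
ISA deviation = 21 − 4 = +17°C.
Density altitude = 5500 + 120 × (17) = 7540 ft.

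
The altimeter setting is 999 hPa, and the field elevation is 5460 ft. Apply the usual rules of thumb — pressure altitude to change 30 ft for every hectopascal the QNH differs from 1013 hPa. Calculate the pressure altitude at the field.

Pressure correction = (1013 − 999) × 30 = +420 ft.
Pressure altitude = 5460 + (+420) = 5880 ft.

5880 ft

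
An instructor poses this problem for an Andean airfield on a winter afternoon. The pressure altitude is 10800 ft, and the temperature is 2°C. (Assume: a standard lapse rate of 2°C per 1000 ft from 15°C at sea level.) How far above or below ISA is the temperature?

ISA+8.6°C

ISA temperature at 10800 ft = 15 − 2 × (10800/1000) = -6.6°C.
Deviation = OAT − ISA = 2 − (-6.6) = +8.6°C.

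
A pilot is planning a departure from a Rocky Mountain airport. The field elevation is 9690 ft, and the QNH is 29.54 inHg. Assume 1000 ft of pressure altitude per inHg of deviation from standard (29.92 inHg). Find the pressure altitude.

10070 ft

Pressure correction = (29.92 − 29.54) × 1000 = +380 ft.
Pressure altitude = 9690 + (+380) = 10070 ft.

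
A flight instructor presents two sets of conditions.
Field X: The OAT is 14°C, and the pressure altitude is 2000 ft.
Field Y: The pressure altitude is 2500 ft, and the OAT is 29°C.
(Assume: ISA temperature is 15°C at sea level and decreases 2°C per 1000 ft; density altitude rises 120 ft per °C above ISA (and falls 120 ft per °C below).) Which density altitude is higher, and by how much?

Field X: ISA temp = 11°C, deviation +3°C, DA = 2000 + 120 × 3 = 2360 ft.
Field Y: ISA temp = 10°C, deviation +19°C, DA = 2500 + 120 × 19 = 4780 ft.
Field Y is higher by 4780 − 2360 = 2420 ft.

Field Y by 2420 ft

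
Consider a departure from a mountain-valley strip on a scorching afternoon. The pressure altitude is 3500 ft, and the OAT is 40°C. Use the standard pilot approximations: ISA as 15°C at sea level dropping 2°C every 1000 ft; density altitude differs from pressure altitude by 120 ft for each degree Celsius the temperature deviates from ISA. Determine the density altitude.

ISA temperature at 3500 ft = 15 − 2 × (3500/1000) = 8°C.
ISA deviation = 40 − 8 = +32°C.
Density altitude = 3500 + 120 × (32) = 3500 + (+3840) = 7340 ft.

7340 ft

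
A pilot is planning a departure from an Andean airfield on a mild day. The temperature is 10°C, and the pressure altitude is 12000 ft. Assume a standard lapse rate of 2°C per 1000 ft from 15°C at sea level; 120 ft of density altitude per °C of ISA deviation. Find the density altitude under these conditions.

14280 ft

ISA temperature at 12000 ft = 15 − 2 × (12000/1000) = -9°C.
ISA deviation = 10 − (-9) = +19°C.
Density altitude = 12000 + 120 × (19) = 12000 + (+2280) = 14280 ft.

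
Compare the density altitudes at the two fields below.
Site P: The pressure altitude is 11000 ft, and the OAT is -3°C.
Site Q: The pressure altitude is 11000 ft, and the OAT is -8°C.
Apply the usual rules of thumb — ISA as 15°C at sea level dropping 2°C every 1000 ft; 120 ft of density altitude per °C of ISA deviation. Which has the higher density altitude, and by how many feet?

Site P: ISA temp = -7°C, deviation +4°C, DA = 11000 + 120 × 4 = 11480 ft.
Site Q: ISA temp = -7°C, deviation -1°C, DA = 11000 + 120 × (-1) = 10880 ft.
Site P is higher by 11480 − 10880 = 600 ft.

Site P by 600 ft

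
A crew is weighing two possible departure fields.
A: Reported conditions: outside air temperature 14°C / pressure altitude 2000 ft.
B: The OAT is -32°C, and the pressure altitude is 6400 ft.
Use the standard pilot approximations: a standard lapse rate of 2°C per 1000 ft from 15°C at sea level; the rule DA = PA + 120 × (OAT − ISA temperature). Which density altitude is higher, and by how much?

A by 64 ft

A: ISA temp = 11°C, deviation +3°C, DA = 2000 + 120 × 3 = 2360 ft.
B: ISA temp = 2.2°C, deviation -34.2°C, DA = 6400 + 120 × (-34.2) = 2296 ft.
A is higher by 2360 − 2296 = 64 ft.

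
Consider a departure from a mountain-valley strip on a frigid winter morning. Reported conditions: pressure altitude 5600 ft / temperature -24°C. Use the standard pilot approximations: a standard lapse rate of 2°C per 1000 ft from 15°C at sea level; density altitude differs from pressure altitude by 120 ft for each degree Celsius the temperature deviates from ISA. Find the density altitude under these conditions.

2264 ft

ISA temperature at 5600 ft = 15 − 2 × (5600/1000) = 3.8°C.
ISA deviation = -24 − 3.8 = -27.8°C.
Density altitude = 5600 + 120 × (-27.8) = 5600 + (-3336) = 2264 ft.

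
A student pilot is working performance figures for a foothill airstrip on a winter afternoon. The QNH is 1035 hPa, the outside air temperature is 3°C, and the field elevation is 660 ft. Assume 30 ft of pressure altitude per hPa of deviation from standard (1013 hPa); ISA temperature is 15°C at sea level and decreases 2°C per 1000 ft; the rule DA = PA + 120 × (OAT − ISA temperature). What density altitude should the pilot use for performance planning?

Pressure altitude = 660 + (1013 − 1035) × 30 = 660 + (-660) = 0 ft.
ISA temperature at 0 ft = 15 − 2 × (0/1000) = 15°C.
ISA deviation = 3 − 15 = -12°C.
Density altitude = 0 + 120 × (-12) = -1440 ft.

-1440 ft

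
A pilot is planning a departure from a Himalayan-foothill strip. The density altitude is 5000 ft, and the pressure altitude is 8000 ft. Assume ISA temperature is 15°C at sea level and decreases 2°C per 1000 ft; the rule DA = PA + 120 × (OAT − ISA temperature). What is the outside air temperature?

-26°C

Density altitude − pressure altitude = 5000 − 8000 = -3000 ft.
At 120 ft/°C that is an ISA deviation of -3000/120 = -25°C.
ISA temperature at 8000 ft = 15 − 2 × (8000/1000) = -1°C.
OAT = ISA + deviation = -1 + (-25) = -26°C.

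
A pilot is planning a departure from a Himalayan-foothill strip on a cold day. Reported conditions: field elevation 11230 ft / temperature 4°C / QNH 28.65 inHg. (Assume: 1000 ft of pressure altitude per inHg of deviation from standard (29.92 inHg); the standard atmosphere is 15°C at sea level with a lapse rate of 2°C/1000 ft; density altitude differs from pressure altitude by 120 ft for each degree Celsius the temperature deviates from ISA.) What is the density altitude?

14180 ft

Pressure altitude = 11230 + (29.92 − 28.65) × 1000 = 11230 + (+1270) = 12500 ft.
ISA temperature at 12500 ft = 15 − 2 × (12500/1000) = -10°C.
ISA deviation = 4 − (-10) = +14°C.
Density altitude = 12500 + 120 × (14) = 14180 ft.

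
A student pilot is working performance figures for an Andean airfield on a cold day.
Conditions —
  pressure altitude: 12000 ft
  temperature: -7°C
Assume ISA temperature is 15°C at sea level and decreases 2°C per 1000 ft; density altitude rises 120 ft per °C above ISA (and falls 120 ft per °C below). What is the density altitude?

12240 ft

ISA temperature at 12000 ft = 15 − 2 × (12000/1000) = -9°C.
ISA deviation = -7 − (-9) = +2°C.
Density altitude = 12000 + 120 × (2) = 12000 + (+240) = 12240 ft.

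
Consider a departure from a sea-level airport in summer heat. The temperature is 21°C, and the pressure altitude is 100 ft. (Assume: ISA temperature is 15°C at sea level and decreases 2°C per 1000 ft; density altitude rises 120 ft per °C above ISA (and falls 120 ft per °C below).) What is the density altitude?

ISA temperature at 100 ft = 15 − 2 × (100/1000) = 14.8°C.
ISA deviation = 21 − 14.8 = +6.2°C.
Density altitude = 100 + 120 × (6.2) = 100 + (+744) = 844 ft.

844 ft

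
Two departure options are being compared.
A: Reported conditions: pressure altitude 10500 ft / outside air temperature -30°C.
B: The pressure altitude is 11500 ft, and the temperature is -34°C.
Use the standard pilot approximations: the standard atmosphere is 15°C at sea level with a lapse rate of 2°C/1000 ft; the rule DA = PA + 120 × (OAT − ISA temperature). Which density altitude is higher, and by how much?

B by 760 ft

A: ISA temp = -6°C, deviation -24°C, DA = 10500 + 120 × (-24) = 7620 ft.
B: ISA temp = -8°C, deviation -26°C, DA = 11500 + 120 × (-26) = 8380 ft.
B is higher by 8380 − 7620 = 760 ft.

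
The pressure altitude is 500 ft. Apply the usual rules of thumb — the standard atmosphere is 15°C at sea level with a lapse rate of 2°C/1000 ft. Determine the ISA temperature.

14°C

ISA temperature = 15 − 2 × (500/1000) = 15 − 1 = 14°C.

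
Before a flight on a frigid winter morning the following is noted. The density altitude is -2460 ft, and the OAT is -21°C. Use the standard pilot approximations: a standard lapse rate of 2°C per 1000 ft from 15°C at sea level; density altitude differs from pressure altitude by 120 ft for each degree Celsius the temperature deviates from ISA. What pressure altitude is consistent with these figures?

1500 ft

DA = PA + 120 × (OAT − (15 − 2·PA/1000)) = PA + 120·OAT − 1800 + 0.24·PA = 1.24·PA + 120·OAT − 1800.
So 1.24·PA = -2460 − 120 × (-21) + 1800 = 1860.
PA = 1860 / 1.24 = 1500 ft.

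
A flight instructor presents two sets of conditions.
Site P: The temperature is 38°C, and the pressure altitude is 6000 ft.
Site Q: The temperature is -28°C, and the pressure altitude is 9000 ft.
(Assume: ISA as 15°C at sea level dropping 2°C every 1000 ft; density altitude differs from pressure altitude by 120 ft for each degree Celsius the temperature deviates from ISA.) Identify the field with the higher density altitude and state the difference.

Site P: ISA temp = 3°C, deviation +35°C, DA = 6000 + 120 × 35 = 10200 ft.
Site Q: ISA temp = -3°C, deviation -25°C, DA = 9000 + 120 × (-25) = 6000 ft.
Site P is higher by 10200 − 6000 = 4200 ft.

Site P by 4200 ft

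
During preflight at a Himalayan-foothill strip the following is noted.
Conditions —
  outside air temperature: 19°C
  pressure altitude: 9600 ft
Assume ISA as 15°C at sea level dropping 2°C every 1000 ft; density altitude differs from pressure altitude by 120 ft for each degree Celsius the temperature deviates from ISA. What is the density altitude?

12384 ft

ISA temperature at 9600 ft = 15 − 2 × (9600/1000) = -4.2°C.
ISA deviation = 19 − (-4.2) = +23.2°C.
Density altitude = 9600 + 120 × (23.2) = 9600 + (+2784) = 12384 ft.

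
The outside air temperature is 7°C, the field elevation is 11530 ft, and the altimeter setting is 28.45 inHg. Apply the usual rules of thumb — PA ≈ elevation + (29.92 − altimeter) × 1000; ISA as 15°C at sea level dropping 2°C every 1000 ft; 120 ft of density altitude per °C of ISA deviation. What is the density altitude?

Pressure altitude = 11530 + (29.92 − 28.45) × 1000 = 11530 + (+1470) = 13000 ft.
ISA temperature at 13000 ft = 15 − 2 × (13000/1000) = -11°C.
ISA deviation = 7 − (-11) = +18°C.
Density altitude = 13000 + 120 × (18) = 15160 ft.

15160 ft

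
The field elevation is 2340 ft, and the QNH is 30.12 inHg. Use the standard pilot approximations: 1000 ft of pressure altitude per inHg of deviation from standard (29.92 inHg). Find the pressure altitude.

Pressure correction = (29.92 − 30.12) × 1000 = -200 ft.
Pressure altitude = 2340 + (-200) = 2140 ft.

2140 ft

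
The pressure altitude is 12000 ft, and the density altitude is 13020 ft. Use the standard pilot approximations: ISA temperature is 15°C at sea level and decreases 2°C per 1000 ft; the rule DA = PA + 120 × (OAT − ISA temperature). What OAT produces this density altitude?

Density altitude − pressure altitude = 13020 − 12000 = +1020 ft.
At 120 ft/°C that is an ISA deviation of 1020/120 = +8.5°C.
ISA temperature at 12000 ft = 15 − 2 × (12000/1000) = -9°C.
OAT = ISA + deviation = -9 + (+8.5) = -0.5°C.

-0.5°C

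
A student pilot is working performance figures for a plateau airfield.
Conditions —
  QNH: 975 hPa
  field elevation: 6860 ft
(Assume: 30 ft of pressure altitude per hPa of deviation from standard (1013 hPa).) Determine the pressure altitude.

8000 ft

Pressure correction = (1013 − 975) × 30 = +1140 ft.
Pressure altitude = 6860 + (+1140) = 8000 ft.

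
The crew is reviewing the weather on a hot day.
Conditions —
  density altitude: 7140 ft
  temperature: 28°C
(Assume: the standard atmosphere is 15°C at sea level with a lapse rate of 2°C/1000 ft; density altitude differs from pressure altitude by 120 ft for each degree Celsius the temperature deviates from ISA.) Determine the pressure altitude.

DA = PA + 120 × (OAT − (15 − 2·PA/1000)) = PA + 120·OAT − 1800 + 0.24·PA = 1.24·PA + 120·OAT − 1800.
So 1.24·PA = 7140 − 120 × 28 + 1800 = 5580.
PA = 5580 / 1.24 = 4500 ft.

4500 ft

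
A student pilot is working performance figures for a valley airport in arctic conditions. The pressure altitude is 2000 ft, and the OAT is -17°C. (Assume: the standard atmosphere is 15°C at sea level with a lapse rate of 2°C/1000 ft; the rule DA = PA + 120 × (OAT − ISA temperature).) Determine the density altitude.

ISA temperature at 2000 ft = 15 − 2 × (2000/1000) = 11°C.
ISA deviation = -17 − 11 = -28°C.
Density altitude = 2000 + 120 × (-28) = 2000 + (-3360) = -1360 ft.

-1360 ft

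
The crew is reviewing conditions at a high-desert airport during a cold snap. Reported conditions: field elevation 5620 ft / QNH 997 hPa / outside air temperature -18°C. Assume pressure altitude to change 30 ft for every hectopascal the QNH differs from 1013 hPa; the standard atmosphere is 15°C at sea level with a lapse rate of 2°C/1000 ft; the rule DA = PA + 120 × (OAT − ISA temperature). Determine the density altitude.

3604 ft

Pressure altitude = 5620 + (1013 − 997) × 30 = 5620 + (+480) = 6100 ft.
ISA temperature at 6100 ft = 15 − 2 × (6100/1000) = 2.8°C.
ISA deviation = -18 − 2.8 = -20.8°C.
Density altitude = 6100 + 120 × (-20.8) = 3604 ft.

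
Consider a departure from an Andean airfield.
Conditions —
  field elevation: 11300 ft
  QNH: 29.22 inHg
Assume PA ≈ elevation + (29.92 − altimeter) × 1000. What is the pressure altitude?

12000 ft

Pressure correction = (29.92 − 29.22) × 1000 = +700 ft.
Pressure altitude = 11300 + (+700) = 12000 ft.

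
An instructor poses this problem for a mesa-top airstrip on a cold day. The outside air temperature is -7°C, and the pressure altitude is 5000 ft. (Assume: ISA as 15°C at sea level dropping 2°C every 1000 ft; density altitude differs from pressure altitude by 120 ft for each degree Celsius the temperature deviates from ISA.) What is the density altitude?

ISA temperature at 5000 ft = 15 − 2 × (5000/1000) = 5°C.
ISA deviation = -7 − 5 = -12°C.
Density altitude = 5000 + 120 × (-12) = 5000 + (-1440) = 3560 ft.

3560 ft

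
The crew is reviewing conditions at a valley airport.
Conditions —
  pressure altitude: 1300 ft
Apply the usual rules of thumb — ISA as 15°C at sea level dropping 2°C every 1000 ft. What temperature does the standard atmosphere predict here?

12.4°C

ISA temperature = 15 − 2 × (1300/1000) = 15 − 2.6 = 12.4°C.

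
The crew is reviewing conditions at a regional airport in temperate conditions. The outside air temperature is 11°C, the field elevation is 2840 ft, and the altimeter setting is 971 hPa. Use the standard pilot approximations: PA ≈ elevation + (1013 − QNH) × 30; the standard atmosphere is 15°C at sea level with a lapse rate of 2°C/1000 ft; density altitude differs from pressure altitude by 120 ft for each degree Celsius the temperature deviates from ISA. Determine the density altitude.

Pressure altitude = 2840 + (1013 − 971) × 30 = 2840 + (+1260) = 4100 ft.
ISA temperature at 4100 ft = 15 − 2 × (4100/1000) = 6.8°C.
ISA deviation = 11 − 6.8 = +4.2°C.
Density altitude = 4100 + 120 × (4.2) = 4604 ft.

4604 ft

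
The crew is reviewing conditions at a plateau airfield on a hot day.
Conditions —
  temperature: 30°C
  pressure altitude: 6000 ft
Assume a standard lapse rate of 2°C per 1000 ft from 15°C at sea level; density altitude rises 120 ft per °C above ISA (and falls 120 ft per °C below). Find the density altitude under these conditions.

9240 ft

ISA temperature at 6000 ft = 15 − 2 × (6000/1000) = 3°C.
ISA deviation = 30 − 3 = +27°C.
Density altitude = 6000 + 120 × (27) = 6000 + (+3240) = 9240 ft.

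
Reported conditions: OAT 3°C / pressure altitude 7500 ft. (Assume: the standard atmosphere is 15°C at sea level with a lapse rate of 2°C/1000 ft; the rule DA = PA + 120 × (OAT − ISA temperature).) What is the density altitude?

ISA temperature at 7500 ft = 15 − 2 × (7500/1000) = 0°C.
ISA deviation = 3 − 0 = +3°C.
Density altitude = 7500 + 120 × (3) = 7500 + (+360) = 7860 ft.

7860 ft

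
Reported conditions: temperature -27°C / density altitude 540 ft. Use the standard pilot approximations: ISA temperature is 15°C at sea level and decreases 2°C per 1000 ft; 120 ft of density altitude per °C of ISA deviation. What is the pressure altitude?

4500 ft

DA = PA + 120 × (OAT − (15 − 2·PA/1000)) = PA + 120·OAT − 1800 + 0.24·PA = 1.24·PA + 120·OAT − 1800.
So 1.24·PA = 540 − 120 × (-27) + 1800 = 5580.
PA = 5580 / 1.24 = 4500 ft.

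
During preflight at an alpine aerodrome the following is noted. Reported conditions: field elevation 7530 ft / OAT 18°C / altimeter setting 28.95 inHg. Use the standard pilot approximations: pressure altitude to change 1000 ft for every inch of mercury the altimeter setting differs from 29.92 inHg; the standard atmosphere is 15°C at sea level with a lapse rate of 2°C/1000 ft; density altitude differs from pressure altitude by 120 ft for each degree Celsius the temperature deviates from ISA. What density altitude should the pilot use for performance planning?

10900 ft

Pressure altitude = 7530 + (29.92 − 28.95) × 1000 = 7530 + (+970) = 8500 ft.
ISA temperature at 8500 ft = 15 − 2 × (8500/1000) = -2°C.
ISA deviation = 18 − (-2) = +20°C.
Density altitude = 8500 + 120 × (20) = 10900 ft.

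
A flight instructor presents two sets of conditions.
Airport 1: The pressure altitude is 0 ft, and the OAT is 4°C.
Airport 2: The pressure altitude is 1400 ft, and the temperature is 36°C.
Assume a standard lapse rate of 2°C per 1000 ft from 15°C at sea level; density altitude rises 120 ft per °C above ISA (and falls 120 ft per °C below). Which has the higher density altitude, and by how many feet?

Airport 1: ISA temp = 15°C, deviation -11°C, DA = 0 + 120 × (-11) = -1320 ft.
Airport 2: ISA temp = 12.2°C, deviation +23.8°C, DA = 1400 + 120 × 23.8 = 4256 ft.
Airport 2 is higher by 4256 − (-1320) = 5576 ft.

Airport 2 by 5576 ft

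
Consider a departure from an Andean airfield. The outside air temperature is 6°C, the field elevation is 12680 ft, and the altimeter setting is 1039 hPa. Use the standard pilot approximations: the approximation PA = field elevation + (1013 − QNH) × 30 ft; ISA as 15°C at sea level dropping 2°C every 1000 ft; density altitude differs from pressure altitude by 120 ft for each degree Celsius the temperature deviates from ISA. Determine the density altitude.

13676 ft

Pressure altitude = 12680 + (1013 − 1039) × 30 = 12680 + (-780) = 11900 ft.
ISA temperature at 11900 ft = 15 − 2 × (11900/1000) = -8.8°C.
ISA deviation = 6 − (-8.8) = +14.8°C.
Density altitude = 11900 + 120 × (14.8) = 13676 ft.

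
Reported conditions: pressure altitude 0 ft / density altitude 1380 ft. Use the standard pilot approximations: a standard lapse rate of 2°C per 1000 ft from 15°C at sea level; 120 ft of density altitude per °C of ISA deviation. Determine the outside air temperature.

Density altitude − pressure altitude = 1380 − 0 = +1380 ft.
At 120 ft/°C that is an ISA deviation of 1380/120 = +11.5°C.
ISA temperature at 0 ft = 15 − 2 × (0/1000) = 15°C.
OAT = ISA + deviation = 15 + (+11.5) = 26.5°C.

26.5°C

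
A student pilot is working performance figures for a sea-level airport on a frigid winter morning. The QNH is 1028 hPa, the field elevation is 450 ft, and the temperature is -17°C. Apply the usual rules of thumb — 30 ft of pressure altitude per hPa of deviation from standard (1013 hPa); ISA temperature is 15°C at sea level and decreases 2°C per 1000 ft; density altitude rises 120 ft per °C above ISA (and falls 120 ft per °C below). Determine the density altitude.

-3840 ft

Pressure altitude = 450 + (1013 − 1028) × 30 = 450 + (-450) = 0 ft.
ISA temperature at 0 ft = 15 − 2 × (0/1000) = 15°C.
ISA deviation = -17 − 15 = -32°C.
Density altitude = 0 + 120 × (-32) = -3840 ft.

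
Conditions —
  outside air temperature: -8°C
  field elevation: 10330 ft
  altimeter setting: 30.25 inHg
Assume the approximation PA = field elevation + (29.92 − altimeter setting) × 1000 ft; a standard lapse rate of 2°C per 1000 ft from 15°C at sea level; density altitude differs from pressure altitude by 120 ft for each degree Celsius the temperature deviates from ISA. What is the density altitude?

Pressure altitude = 10330 + (29.92 − 30.25) × 1000 = 10330 + (-330) = 10000 ft.
ISA temperature at 10000 ft = 15 − 2 × (10000/1000) = -5°C.
ISA deviation = -8 − (-5) = -3°C.
Density altitude = 10000 + 120 × (-3) = 9640 ft.

9640 ft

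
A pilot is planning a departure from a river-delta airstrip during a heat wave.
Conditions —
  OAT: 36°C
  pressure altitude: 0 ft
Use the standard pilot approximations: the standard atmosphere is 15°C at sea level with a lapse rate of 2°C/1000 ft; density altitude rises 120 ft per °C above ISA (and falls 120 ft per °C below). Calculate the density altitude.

2520 ft

ISA temperature at 0 ft = 15 − 2 × (0/1000) = 15°C.
ISA deviation = 36 − 15 = +21°C.
Density altitude = 0 + 120 × (21) = 0 + (+2520) = 2520 ft.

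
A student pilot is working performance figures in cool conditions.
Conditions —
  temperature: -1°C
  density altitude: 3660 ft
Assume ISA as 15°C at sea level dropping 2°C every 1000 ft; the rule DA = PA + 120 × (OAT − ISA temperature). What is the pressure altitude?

4500 ft

DA = PA + 120 × (OAT − (15 − 2·PA/1000)) = PA + 120·OAT − 1800 + 0.24·PA = 1.24·PA + 120·OAT − 1800.
So 1.24·PA = 3660 − 120 × (-1) + 1800 = 5580.
PA = 5580 / 1.24 = 4500 ft.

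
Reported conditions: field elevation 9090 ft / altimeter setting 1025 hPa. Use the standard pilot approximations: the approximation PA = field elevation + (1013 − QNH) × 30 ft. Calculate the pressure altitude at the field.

8730 ft

Pressure correction = (1013 − 1025) × 30 = -360 ft.
Pressure altitude = 9090 + (-360) = 8730 ft.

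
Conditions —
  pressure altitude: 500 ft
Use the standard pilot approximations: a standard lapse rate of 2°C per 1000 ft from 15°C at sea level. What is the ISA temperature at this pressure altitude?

ISA temperature = 15 − 2 × (500/1000) = 15 − 1 = 14°C.

14°C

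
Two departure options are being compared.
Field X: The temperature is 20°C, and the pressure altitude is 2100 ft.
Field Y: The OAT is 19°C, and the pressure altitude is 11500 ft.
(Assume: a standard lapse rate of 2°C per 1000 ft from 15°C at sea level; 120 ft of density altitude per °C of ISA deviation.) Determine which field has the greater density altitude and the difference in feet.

Field Y by 11536 ft

Field X: ISA temp = 10.8°C, deviation +9.2°C, DA = 2100 + 120 × 9.2 = 3204 ft.
Field Y: ISA temp = -8°C, deviation +27°C, DA = 11500 + 120 × 27 = 14740 ft.
Field Y is higher by 14740 − 3204 = 11536 ft.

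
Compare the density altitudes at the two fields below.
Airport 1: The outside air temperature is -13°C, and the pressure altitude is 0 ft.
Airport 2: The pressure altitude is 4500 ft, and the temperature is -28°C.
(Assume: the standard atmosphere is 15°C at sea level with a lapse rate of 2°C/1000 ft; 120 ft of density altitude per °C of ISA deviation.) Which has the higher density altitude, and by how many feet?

Airport 2 by 3780 ft

Airport 1: ISA temp = 15°C, deviation -28°C, DA = 0 + 120 × (-28) = -3360 ft.
Airport 2: ISA temp = 6°C, deviation -34°C, DA = 4500 + 120 × (-34) = 420 ft.
Airport 2 is higher by 420 − (-3360) = 3780 ft.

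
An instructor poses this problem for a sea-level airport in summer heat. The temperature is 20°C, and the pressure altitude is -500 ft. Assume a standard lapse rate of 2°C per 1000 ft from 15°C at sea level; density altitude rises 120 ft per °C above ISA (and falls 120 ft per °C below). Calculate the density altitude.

-20 ft

ISA temperature at -500 ft = 15 − 2 × (-500/1000) = 16°C.
ISA deviation = 20 − 16 = +4°C.
Density altitude = -500 + 120 × (4) = -500 + (+480) = -20 ft.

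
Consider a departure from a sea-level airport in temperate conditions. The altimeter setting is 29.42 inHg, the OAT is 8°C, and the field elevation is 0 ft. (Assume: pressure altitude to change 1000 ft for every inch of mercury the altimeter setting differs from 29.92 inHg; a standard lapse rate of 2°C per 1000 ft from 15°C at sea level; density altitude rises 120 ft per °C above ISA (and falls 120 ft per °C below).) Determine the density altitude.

Pressure altitude = 0 + (29.92 − 29.42) × 1000 = 0 + (+500) = 500 ft.
ISA temperature at 500 ft = 15 − 2 × (500/1000) = 14°C.
ISA deviation = 8 − 14 = -6°C.
Density altitude = 500 + 120 × (-6) = -220 ft.

-220 ft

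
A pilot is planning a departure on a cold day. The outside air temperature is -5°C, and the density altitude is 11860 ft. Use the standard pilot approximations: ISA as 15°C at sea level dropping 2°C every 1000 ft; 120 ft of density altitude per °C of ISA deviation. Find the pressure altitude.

DA = PA + 120 × (OAT − (15 − 2·PA/1000)) = PA + 120·OAT − 1800 + 0.24·PA = 1.24·PA + 120·OAT − 1800.
So 1.24·PA = 11860 − 120 × (-5) + 1800 = 14260.
PA = 14260 / 1.24 = 11500 ft.

11500 ft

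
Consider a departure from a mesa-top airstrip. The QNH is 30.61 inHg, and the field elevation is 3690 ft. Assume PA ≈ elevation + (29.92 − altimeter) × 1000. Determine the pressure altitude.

Pressure correction = (29.92 − 30.61) × 1000 = -690 ft.
Pressure altitude = 3690 + (-690) = 3000 ft.

3000 ft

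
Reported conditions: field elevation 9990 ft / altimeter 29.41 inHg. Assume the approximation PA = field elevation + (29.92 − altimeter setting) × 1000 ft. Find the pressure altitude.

Pressure correction = (29.92 − 29.41) × 1000 = +510 ft.
Pressure altitude = 9990 + (+510) = 10500 ft.

10500 ft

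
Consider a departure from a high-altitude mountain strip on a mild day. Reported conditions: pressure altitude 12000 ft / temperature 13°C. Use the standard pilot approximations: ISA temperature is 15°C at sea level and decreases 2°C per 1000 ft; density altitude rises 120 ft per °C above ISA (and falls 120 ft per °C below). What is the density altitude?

ISA temperature at 12000 ft = 15 − 2 × (12000/1000) = -9°C.
ISA deviation = 13 − (-9) = +22°C.
Density altitude = 12000 + 120 × (22) = 12000 + (+2640) = 14640 ft.

14640 ft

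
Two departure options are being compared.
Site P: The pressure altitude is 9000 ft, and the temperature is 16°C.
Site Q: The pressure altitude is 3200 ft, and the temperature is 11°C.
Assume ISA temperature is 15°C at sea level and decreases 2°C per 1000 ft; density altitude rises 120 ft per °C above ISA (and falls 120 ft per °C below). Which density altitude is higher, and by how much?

Site P by 7792 ft

Site P: ISA temp = -3°C, deviation +19°C, DA = 9000 + 120 × 19 = 11280 ft.
Site Q: ISA temp = 8.6°C, deviation +2.4°C, DA = 3200 + 120 × 2.4 = 3488 ft.
Site P is higher by 11280 − 3488 = 7792 ft.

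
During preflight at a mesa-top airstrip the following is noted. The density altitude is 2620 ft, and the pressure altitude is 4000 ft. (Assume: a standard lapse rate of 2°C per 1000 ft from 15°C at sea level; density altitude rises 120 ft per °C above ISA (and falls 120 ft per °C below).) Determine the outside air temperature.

-4.5°C

Density altitude − pressure altitude = 2620 − 4000 = -1380 ft.
At 120 ft/°C that is an ISA deviation of -1380/120 = -11.5°C.
ISA temperature at 4000 ft = 15 − 2 × (4000/1000) = 7°C.
OAT = ISA + deviation = 7 + (-11.5) = -4.5°C.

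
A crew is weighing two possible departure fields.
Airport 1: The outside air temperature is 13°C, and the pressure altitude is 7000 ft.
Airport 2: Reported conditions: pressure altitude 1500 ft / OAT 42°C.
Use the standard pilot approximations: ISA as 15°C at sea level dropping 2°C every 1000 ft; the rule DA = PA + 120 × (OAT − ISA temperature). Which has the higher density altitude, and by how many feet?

Airport 1 by 3340 ft

Airport 1: ISA temp = 1°C, deviation +12°C, DA = 7000 + 120 × 12 = 8440 ft.
Airport 2: ISA temp = 12°C, deviation +30°C, DA = 1500 + 120 × 30 = 5100 ft.
Airport 1 is higher by 8440 − 5100 = 3340 ft.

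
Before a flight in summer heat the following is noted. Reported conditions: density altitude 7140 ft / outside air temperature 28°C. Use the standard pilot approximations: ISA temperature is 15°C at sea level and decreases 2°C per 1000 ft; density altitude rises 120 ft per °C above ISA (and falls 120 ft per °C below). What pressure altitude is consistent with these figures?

4500 ft

DA = PA + 120 × (OAT − (15 − 2·PA/1000)) = PA + 120·OAT − 1800 + 0.24·PA = 1.24·PA + 120·OAT − 1800.
So 1.24·PA = 7140 − 120 × 28 + 1800 = 5580.
PA = 5580 / 1.24 = 4500 ft.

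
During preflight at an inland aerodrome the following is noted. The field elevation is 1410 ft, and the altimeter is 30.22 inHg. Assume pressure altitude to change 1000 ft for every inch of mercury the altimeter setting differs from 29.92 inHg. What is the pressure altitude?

Pressure correction = (29.92 − 30.22) × 1000 = -300 ft.
Pressure altitude = 1410 + (-300) = 1110 ft.

1110 ft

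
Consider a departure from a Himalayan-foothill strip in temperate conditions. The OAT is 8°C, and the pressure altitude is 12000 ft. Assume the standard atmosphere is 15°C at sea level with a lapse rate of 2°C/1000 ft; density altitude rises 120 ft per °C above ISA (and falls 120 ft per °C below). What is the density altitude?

14040 ft

ISA temperature at 12000 ft = 15 − 2 × (12000/1000) = -9°C.
ISA deviation = 8 − (-9) = +17°C.
Density altitude = 12000 + 120 × (17) = 12000 + (+2040) = 14040 ft.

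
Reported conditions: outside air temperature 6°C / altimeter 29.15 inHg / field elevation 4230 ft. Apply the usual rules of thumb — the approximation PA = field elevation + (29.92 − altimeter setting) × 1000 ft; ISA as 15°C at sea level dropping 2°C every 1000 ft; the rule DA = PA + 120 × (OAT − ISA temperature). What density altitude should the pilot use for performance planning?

Pressure altitude = 4230 + (29.92 − 29.15) × 1000 = 4230 + (+770) = 5000 ft.
ISA temperature at 5000 ft = 15 − 2 × (5000/1000) = 5°C.
ISA deviation = 6 − 5 = +1°C.
Density altitude = 5000 + 120 × (1) = 5120 ft.

5120 ft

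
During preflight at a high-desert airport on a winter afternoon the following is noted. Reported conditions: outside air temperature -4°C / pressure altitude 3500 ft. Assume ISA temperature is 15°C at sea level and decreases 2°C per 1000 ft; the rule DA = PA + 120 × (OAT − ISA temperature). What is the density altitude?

ISA temperature at 3500 ft = 15 − 2 × (3500/1000) = 8°C.
ISA deviation = -4 − 8 = -12°C.
Density altitude = 3500 + 120 × (-12) = 3500 + (-1440) = 2060 ft.

2060 ft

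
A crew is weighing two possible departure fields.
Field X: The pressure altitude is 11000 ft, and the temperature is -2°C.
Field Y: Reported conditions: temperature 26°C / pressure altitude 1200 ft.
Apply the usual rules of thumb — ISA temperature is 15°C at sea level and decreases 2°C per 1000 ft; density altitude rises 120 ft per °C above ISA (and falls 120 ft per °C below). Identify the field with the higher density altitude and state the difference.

Field X: ISA temp = -7°C, deviation +5°C, DA = 11000 + 120 × 5 = 11600 ft.
Field Y: ISA temp = 12.6°C, deviation +13.4°C, DA = 1200 + 120 × 13.4 = 2808 ft.
Field X is higher by 11600 − 2808 = 8792 ft.

Field X by 8792 ft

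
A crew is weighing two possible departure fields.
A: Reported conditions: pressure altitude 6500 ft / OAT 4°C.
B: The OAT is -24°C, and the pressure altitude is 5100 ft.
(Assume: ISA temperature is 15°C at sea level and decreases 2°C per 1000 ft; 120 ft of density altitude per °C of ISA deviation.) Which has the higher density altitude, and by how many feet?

A: ISA temp = 2°C, deviation +2°C, DA = 6500 + 120 × 2 = 6740 ft.
B: ISA temp = 4.8°C, deviation -28.8°C, DA = 5100 + 120 × (-28.8) = 1644 ft.
A is higher by 6740 − 1644 = 5096 ft.

A by 5096 ft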